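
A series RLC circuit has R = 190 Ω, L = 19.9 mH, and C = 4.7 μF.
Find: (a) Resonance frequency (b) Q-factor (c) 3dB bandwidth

Step 1 — Resonance: ω₀ = 1/√(LC) = 1/√(0.0199·4.7e-06) = 3270 rad/s.
Step 2 — f₀ = ω₀/(2π) = 520.4 Hz.
Step 3 — Series Q: Q = ω₀L/R = 3270·0.0199/190 = 0.3425.
Step 4 — Bandwidth: Δω = ω₀/Q = 9548 rad/s; BW = Δω/(2π) = 1520 Hz.

(a) f₀ = 520.4 Hz  (b) Q = 0.3425  (c) BW = 1520 Hz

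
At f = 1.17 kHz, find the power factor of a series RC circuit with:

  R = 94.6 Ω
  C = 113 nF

Step 1 — Angular frequency: ω = 2π·f = 2π·1170 = 7351 rad/s.
Step 2 — Component impedances:
  R: Z = R = 94.6 Ω
  C: Z = 1/(jωC) = -j/(ω·C) = 0 - j1204 Ω
Step 3 — Series combination: Z_total = R + C = 94.6 - j1204 Ω = 1208∠-85.5° Ω.
Step 4 — Power factor: PF = cos(φ) = Re(Z)/|Z| = 94.6/1207.5 = 0.07834.
Step 5 — Type: Im(Z) = -1204 ⇒ leading (phase φ = -85.5°).

PF = 0.07834 (leading, φ = -85.5°)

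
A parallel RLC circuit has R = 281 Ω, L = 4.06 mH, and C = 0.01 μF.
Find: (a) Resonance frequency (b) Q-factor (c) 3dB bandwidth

Step 1 — Resonance: ω₀ = 1/√(LC) = 1/√(0.00406·1e-08) = 1.569e+05 rad/s.
Step 2 — f₀ = ω₀/(2π) = 2.498e+04 Hz.
Step 3 — Parallel Q: Q = R/(ω₀L) = 281/(1.569e+05·0.00406) = 0.441.
Step 4 — Bandwidth: Δω = ω₀/Q = 3.559e+05 rad/s; BW = Δω/(2π) = 5.664e+04 Hz.

(a) f₀ = 2.498e+04 Hz  (b) Q = 0.441  (c) BW = 5.664e+04 Hz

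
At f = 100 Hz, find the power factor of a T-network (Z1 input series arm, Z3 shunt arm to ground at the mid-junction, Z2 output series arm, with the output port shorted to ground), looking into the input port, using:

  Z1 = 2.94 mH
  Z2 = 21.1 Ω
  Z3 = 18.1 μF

Step 1 — Angular frequency: ω = 2π·f = 2π·100 = 628.3 rad/s.
Step 2 — Component impedances:
  Z1: Z = jωL = j·628.3·0.00294 = 0 + j1.847 Ω
  Z2: Z = R = 21.1 Ω
  Z3: Z = 1/(jωC) = -j/(ω·C) = 0 - j87.93 Ω
Step 3 — With the output port shorted to ground, the output series arm Z2 runs from the junction to ground; the shunt arm Z3 also runs from the junction to ground. They appear in parallel: Z3 || Z2 = 19.95 - j4.788 Ω.
Step 4 — Series with input arm Z1: Z_in = Z1 + (Z3 || Z2) = 19.95 - j2.94 Ω = 20.17∠-8.4° Ω.
Step 5 — Power factor: PF = cos(φ) = Re(Z)/|Z| = 19.951/20.167 = 0.9893.
Step 6 — Type: Im(Z) = -2.94 ⇒ leading (phase φ = -8.4°).

PF = 0.9893 (leading, φ = -8.4°)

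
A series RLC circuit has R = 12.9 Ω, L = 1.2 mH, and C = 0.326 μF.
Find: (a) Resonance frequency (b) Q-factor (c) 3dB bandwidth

Step 1 — Resonance: ω₀ = 1/√(LC) = 1/√(0.0012·3.26e-07) = 5.056e+04 rad/s.
Step 2 — f₀ = ω₀/(2π) = 8047 Hz.
Step 3 — Series Q: Q = ω₀L/R = 5.056e+04·0.0012/12.9 = 4.703.
Step 4 — Bandwidth: Δω = ω₀/Q = 1.075e+04 rad/s; BW = Δω/(2π) = 1711 Hz.

(a) f₀ = 8047 Hz  (b) Q = 4.703  (c) BW = 1711 Hz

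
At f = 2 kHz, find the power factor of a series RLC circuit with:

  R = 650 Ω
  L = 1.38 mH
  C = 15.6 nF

Step 1 — Angular frequency: ω = 2π·f = 2π·2000 = 1.257e+04 rad/s.
Step 2 — Component impedances:
  R: Z = R = 650 Ω
  L: Z = jωL = j·1.257e+04·0.00138 = 0 + j17.34 Ω
  C: Z = 1/(jωC) = -j/(ω·C) = 0 - j5101 Ω
Step 3 — Series combination: Z_total = R + L + C = 650 - j5084 Ω = 5125∠-82.7° Ω.
Step 4 — Power factor: PF = cos(φ) = Re(Z)/|Z| = 650/5125 = 0.1268.
Step 5 — Type: Im(Z) = -5084 ⇒ leading (phase φ = -82.7°).

PF = 0.1268 (leading, φ = -82.7°)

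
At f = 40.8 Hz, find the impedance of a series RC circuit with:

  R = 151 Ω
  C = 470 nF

Step 1 — Angular frequency: ω = 2π·f = 2π·40.8 = 256.4 rad/s.
Step 2 — Component impedances:
  R: Z = R = 151 Ω
  C: Z = 1/(jωC) = -j/(ω·C) = 0 - j8300 Ω
Step 3 — Series combination: Z_total = R + C = 151 - j8300 Ω = 8301∠-89.0° Ω.

Z = 151 - j8300 Ω = 8301∠-89.0° Ω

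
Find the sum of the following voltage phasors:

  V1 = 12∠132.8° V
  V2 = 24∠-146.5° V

Step 1 — Convert each phasor to rectangular form:
  V1 = 12·(cos(132.8°) + j·sin(132.8°)) = -8.153 + j8.805 V
  V2 = 24·(cos(-146.5°) + j·sin(-146.5°)) = -20.01 - j13.25 V
Step 2 — Sum components: V_total = -28.17 - j4.442 V.
Step 3 — Convert to polar: |V_total| = 28.51 V, ∠V_total = -171.0°.

V_total = 28.51∠-171.0° V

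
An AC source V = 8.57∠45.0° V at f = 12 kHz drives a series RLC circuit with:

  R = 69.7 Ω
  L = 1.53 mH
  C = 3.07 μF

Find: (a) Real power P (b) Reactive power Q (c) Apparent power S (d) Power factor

Step 1 — Angular frequency: ω = 2π·f = 2π·1.2e+04 = 7.54e+04 rad/s.
Step 2 — Component impedances:
  R: Z = R = 69.7 Ω
  L: Z = jωL = j·7.54e+04·0.00153 = 0 + j115.4 Ω
  C: Z = 1/(jωC) = -j/(ω·C) = 0 - j4.32 Ω
Step 3 — Series combination: Z_total = R + L + C = 69.7 + j111 Ω = 131.1∠57.9° Ω.
Step 4 — Source phasor: V = 8.57∠45.0° V = 6.06 + j6.06 V.
Step 5 — Current: I = V / Z = 0.06372 - j0.01457 A = 0.06537∠-12.9° A.
Step 6 — Complex power: S = V·I* = 0.2978 + j0.4745 VA.
Step 7 — Real power: P = Re(S) = 0.2978 W.
Step 8 — Reactive power: Q = Im(S) = 0.4745 VAR.
Step 9 — Apparent power: |S| = 0.5602 VA.
Step 10 — Power factor: PF = P/|S| = 0.5316 (lagging).

(a) P = 0.2978 W  (b) Q = 0.4745 VAR  (c) S = 0.5602 VA  (d) PF = 0.5316 (lagging)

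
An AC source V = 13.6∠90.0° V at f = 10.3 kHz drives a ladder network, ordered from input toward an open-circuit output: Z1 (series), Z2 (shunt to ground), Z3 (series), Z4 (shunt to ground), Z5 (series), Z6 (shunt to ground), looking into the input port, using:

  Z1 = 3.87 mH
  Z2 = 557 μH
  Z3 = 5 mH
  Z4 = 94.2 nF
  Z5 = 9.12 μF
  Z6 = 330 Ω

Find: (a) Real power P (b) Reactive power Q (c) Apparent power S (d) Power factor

Step 1 — Angular frequency: ω = 2π·f = 2π·1.03e+04 = 6.472e+04 rad/s.
Step 2 — Component impedances:
  Z1: Z = jωL = j·6.472e+04·0.00387 = 0 + j250.5 Ω
  Z2: Z = jωL = j·6.472e+04·0.000557 = 0 + j36.05 Ω
  Z3: Z = jωL = j·6.472e+04·0.005 = 0 + j323.6 Ω
  Z4: Z = 1/(jωC) = -j/(ω·C) = 0 - j164 Ω
  Z5: Z = 1/(jωC) = -j/(ω·C) = 0 - j1.694 Ω
  Z6: Z = R = 330 Ω
Step 3 — Ladder network (open output): work backward from the far end, alternating series and parallel combinations. Z_in = 1.501 + j281.2 Ω = 281.2∠89.7° Ω.
Step 4 — Source phasor: V = 13.6∠90.0° V = 0 + j13.6 V.
Step 5 — Current: I = V / Z = 0.04836 + j0.0002581 A = 0.04836∠0.3° A.
Step 6 — Complex power: S = V·I* = 0.00351 + j0.6576 VA.
Step 7 — Real power: P = Re(S) = 0.00351 W.
Step 8 — Reactive power: Q = Im(S) = 0.6576 VAR.
Step 9 — Apparent power: |S| = 0.6577 VA.
Step 10 — Power factor: PF = P/|S| = 0.005338 (lagging).

(a) P = 0.00351 W  (b) Q = 0.6576 VAR  (c) S = 0.6577 VA  (d) PF = 0.005338 (lagging)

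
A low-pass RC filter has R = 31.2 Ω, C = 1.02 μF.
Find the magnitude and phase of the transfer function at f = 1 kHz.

Step 1 — Angular frequency: ω = 2π·1000 = 6283 rad/s.
Step 2 — Transfer function: H(jω) = 1/(1 + jωRC).
Step 3 — Denominator: 1 + jωRC = 1 + j·6283·31.2·1.02e-06 = 1 + j0.2.
Step 4 — H = 0.9616 - j0.1923.
Step 5 — Magnitude: |H| = 0.9806 (-0.2 dB); phase: φ = -11.3°.

|H| = 0.9806 (-0.2 dB), φ = -11.3°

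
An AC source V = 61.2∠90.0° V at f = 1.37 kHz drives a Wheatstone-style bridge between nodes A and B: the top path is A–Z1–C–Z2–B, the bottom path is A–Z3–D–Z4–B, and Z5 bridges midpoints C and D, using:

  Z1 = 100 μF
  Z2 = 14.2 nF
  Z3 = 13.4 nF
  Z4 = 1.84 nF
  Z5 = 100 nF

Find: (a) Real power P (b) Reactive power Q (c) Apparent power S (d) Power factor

Step 1 — Angular frequency: ω = 2π·f = 2π·1370 = 8608 rad/s.
Step 2 — Component impedances:
  Z1: Z = 1/(jωC) = -j/(ω·C) = 0 - j1.162 Ω
  Z2: Z = 1/(jωC) = -j/(ω·C) = 0 - j8181 Ω
  Z3: Z = 1/(jωC) = -j/(ω·C) = 0 - j8670 Ω
  Z4: Z = 1/(jωC) = -j/(ω·C) = 0 - j6.314e+04 Ω
  Z5: Z = 1/(jωC) = -j/(ω·C) = 0 - j1162 Ω
Step 3 — Bridge requires nodal analysis (the Z5 bridge couples midpoints C and D, so the two paths cannot be reduced to a simple series/parallel combination). Setting node B to ground and injecting 1 A at node A, the 3-node admittance system at A, C, D solves to V_A = Z_AB = 0 - j7257 Ω = 7257∠-90.0° Ω.
Step 4 — Source phasor: V = 61.2∠90.0° V = 0 + j61.2 V.
Step 5 — Current: I = V / Z = -0.008433 A = 0.008433∠180.0° A.
Step 6 — Complex power: S = V·I* = 0 - j0.5161 VA.
Step 7 — Real power: P = Re(S) = 0 W.
Step 8 — Reactive power: Q = Im(S) = -0.5161 VAR.
Step 9 — Apparent power: |S| = 0.5161 VA.
Step 10 — Power factor: PF = P/|S| = 0 (leading).

(a) P = 0 W  (b) Q = -0.5161 VAR  (c) S = 0.5161 VA  (d) PF = 0 (leading)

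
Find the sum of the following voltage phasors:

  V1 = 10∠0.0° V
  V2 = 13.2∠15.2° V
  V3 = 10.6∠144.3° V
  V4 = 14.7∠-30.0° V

Step 1 — Convert each phasor to rectangular form:
  V1 = 10·(cos(0.0°) + j·sin(0.0°)) = 10 V
  V2 = 13.2·(cos(15.2°) + j·sin(15.2°)) = 12.74 + j3.461 V
  V3 = 10.6·(cos(144.3°) + j·sin(144.3°)) = -8.608 + j6.186 V
  V4 = 14.7·(cos(-30.0°) + j·sin(-30.0°)) = 12.73 - j7.35 V
Step 2 — Sum components: V_total = 26.86 + j2.296 V.
Step 3 — Convert to polar: |V_total| = 26.96 V, ∠V_total = 4.9°.

V_total = 26.96∠4.9° V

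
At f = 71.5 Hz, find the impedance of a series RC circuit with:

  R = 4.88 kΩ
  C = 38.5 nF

Step 1 — Angular frequency: ω = 2π·f = 2π·71.5 = 449.2 rad/s.
Step 2 — Component impedances:
  R: Z = R = 4880 Ω
  C: Z = 1/(jωC) = -j/(ω·C) = 0 - j5.782e+04 Ω
Step 3 — Series combination: Z_total = R + C = 4880 - j5.782e+04 Ω = 5.802e+04∠-85.2° Ω.

Z = 4880 - j5.782e+04 Ω = 5.802e+04∠-85.2° Ω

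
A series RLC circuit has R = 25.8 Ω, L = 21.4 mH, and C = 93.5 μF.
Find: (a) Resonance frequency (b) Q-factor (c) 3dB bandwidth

Step 1 — Resonance: ω₀ = 1/√(LC) = 1/√(0.0214·9.35e-05) = 706.9 rad/s.
Step 2 — f₀ = ω₀/(2π) = 112.5 Hz.
Step 3 — Series Q: Q = ω₀L/R = 706.9·0.0214/25.8 = 0.5864.
Step 4 — Bandwidth: Δω = ω₀/Q = 1206 rad/s; BW = Δω/(2π) = 191.9 Hz.

(a) f₀ = 112.5 Hz  (b) Q = 0.5864  (c) BW = 191.9 Hz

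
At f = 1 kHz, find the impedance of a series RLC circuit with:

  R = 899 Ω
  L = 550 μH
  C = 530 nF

Step 1 — Angular frequency: ω = 2π·f = 2π·1000 = 6283 rad/s.
Step 2 — Component impedances:
  R: Z = R = 899 Ω
  L: Z = jωL = j·6283·0.00055 = 0 + j3.456 Ω
  C: Z = 1/(jωC) = -j/(ω·C) = 0 - j300.3 Ω
Step 3 — Series combination: Z_total = R + L + C = 899 - j296.8 Ω = 946.7∠-18.3° Ω.

Z = 899 - j296.8 Ω = 946.7∠-18.3° Ω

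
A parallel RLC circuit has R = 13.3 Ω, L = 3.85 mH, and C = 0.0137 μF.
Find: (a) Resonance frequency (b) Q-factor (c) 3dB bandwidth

Step 1 — Resonance: ω₀ = 1/√(LC) = 1/√(0.00385·1.37e-08) = 1.377e+05 rad/s.
Step 2 — f₀ = ω₀/(2π) = 2.191e+04 Hz.
Step 3 — Parallel Q: Q = R/(ω₀L) = 13.3/(1.377e+05·0.00385) = 0.02509.
Step 4 — Bandwidth: Δω = ω₀/Q = 5.488e+06 rad/s; BW = Δω/(2π) = 8.735e+05 Hz.

(a) f₀ = 2.191e+04 Hz  (b) Q = 0.02509  (c) BW = 8.735e+05 Hz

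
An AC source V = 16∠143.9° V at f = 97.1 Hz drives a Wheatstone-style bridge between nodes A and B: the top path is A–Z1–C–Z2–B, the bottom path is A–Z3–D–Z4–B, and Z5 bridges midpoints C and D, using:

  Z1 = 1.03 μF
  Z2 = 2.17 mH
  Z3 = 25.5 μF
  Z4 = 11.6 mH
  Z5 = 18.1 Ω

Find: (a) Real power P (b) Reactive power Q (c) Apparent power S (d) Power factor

Step 1 — Angular frequency: ω = 2π·f = 2π·97.1 = 610.1 rad/s.
Step 2 — Component impedances:
  Z1: Z = 1/(jωC) = -j/(ω·C) = 0 - j1591 Ω
  Z2: Z = jωL = j·610.1·0.00217 = 0 + j1.324 Ω
  Z3: Z = 1/(jωC) = -j/(ω·C) = 0 - j64.28 Ω
  Z4: Z = jωL = j·610.1·0.0116 = 0 + j7.077 Ω
  Z5: Z = R = 18.1 Ω
Step 3 — Bridge requires nodal analysis (the Z5 bridge couples midpoints C and D, so the two paths cannot be reduced to a simple series/parallel combination). Setting node B to ground and injecting 1 A at node A, the 3-node admittance system at A, C, D solves to V_A = Z_AB = 2.089 - j56.19 Ω = 56.23∠-87.9° Ω.
Step 4 — Source phasor: V = 16∠143.9° V = -12.93 + j9.427 V.
Step 5 — Current: I = V / Z = -0.1761 - j0.2235 A = 0.2846∠-128.2° A.
Step 6 — Complex power: S = V·I* = 0.1692 - j4.55 VA.
Step 7 — Real power: P = Re(S) = 0.1692 W.
Step 8 — Reactive power: Q = Im(S) = -4.55 VAR.
Step 9 — Apparent power: |S| = 4.553 VA.
Step 10 — Power factor: PF = P/|S| = 0.03715 (leading).

(a) P = 0.1692 W  (b) Q = -4.55 VAR  (c) S = 4.553 VA  (d) PF = 0.03715 (leading)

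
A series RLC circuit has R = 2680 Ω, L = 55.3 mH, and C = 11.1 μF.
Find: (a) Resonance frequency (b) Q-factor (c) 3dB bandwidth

Step 1 — Resonance condition Im(Z)=0 gives ω₀ = 1/√(LC).
Step 2 — ω₀ = 1/√(0.0553·1.11e-05) = 1276 rad/s.
Step 3 — f₀ = ω₀/(2π) = 203.1 Hz.
Step 4 — Series Q: Q = ω₀L/R = 1276·0.0553/2680 = 0.02634.
Step 5 — 3dB bandwidth: Δω = ω₀/Q = 4.846e+04 rad/s; BW = Δω/(2π) = 7713 Hz.

(a) f₀ = 203.1 Hz  (b) Q = 0.02634  (c) BW = 7713 Hz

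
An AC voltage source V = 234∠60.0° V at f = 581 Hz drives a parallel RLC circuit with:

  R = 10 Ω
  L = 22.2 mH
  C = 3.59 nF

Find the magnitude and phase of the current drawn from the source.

Step 1 — Angular frequency: ω = 2π·f = 2π·581 = 3651 rad/s.
Step 2 — Component impedances:
  R: Z = R = 10 Ω
  L: Z = jωL = j·3651·0.0222 = 0 + j81.04 Ω
  C: Z = 1/(jωC) = -j/(ω·C) = 0 - j7.63e+04 Ω
Step 3 — Parallel combination: 1/Z_total = 1/R + 1/L + 1/C; Z_total = 9.85 + j1.214 Ω = 9.925∠7.0° Ω.
Step 4 — Source phasor: V = 234∠60.0° V = 117 + j202.6 V.
Step 5 — Ohm's law: I = V / Z_total = (117 + j202.6) / (9.85 + j1.214) = 14.2 + j18.82 A.
Step 6 — Convert to polar: |I| = 23.58 A, ∠I = 53.0°.

I = 23.58∠53.0° A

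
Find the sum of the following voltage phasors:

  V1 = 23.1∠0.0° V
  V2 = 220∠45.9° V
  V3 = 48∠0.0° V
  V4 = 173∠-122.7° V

Step 1 — Convert each phasor to rectangular form:
  V1 = 23.1·(cos(0.0°) + j·sin(0.0°)) = 23.1 V
  V2 = 220·(cos(45.9°) + j·sin(45.9°)) = 153.1 + j158 V
  V3 = 48·(cos(0.0°) + j·sin(0.0°)) = 48 V
  V4 = 173·(cos(-122.7°) + j·sin(-122.7°)) = -93.46 - j145.6 V
Step 2 — Sum components: V_total = 130.7 + j12.41 V.
Step 3 — Convert to polar: |V_total| = 131.3 V, ∠V_total = 5.4°.

V_total = 131.3∠5.4° V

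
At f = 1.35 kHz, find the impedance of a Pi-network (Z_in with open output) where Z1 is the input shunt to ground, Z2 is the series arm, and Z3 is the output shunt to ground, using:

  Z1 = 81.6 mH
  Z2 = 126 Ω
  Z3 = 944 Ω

Step 1 — Angular frequency: ω = 2π·f = 2π·1350 = 8482 rad/s.
Step 2 — Component impedances:
  Z1: Z = jωL = j·8482·0.0816 = 0 + j692.2 Ω
  Z2: Z = R = 126 Ω
  Z3: Z = R = 944 Ω
Step 3 — With open output, the series arm Z2 and the output shunt Z3 appear in series to ground: Z2 + Z3 = 1070 Ω.
Step 4 — Parallel with input shunt Z1: Z_in = Z1 || (Z2 + Z3) = 315.7 + j488 Ω = 581.2∠57.1° Ω.

Z = 315.7 + j488 Ω = 581.2∠57.1° Ω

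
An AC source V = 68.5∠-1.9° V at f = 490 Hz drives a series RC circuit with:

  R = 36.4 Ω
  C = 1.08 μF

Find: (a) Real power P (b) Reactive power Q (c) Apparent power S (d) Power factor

Step 1 — Angular frequency: ω = 2π·f = 2π·490 = 3079 rad/s.
Step 2 — Component impedances:
  R: Z = R = 36.4 Ω
  C: Z = 1/(jωC) = -j/(ω·C) = 0 - j300.7 Ω
Step 3 — Series combination: Z_total = R + C = 36.4 - j300.7 Ω = 302.9∠-83.1° Ω.
Step 4 — Source phasor: V = 68.5∠-1.9° V = 68.46 - j2.271 V.
Step 5 — Current: I = V / Z = 0.0346 + j0.2235 A = 0.2261∠81.2° A.
Step 6 — Complex power: S = V·I* = 1.861 - j15.38 VA.
Step 7 — Real power: P = Re(S) = 1.861 W.
Step 8 — Reactive power: Q = Im(S) = -15.38 VAR.
Step 9 — Apparent power: |S| = 15.49 VA.
Step 10 — Power factor: PF = P/|S| = 0.1202 (leading).

(a) P = 1.861 W  (b) Q = -15.38 VAR  (c) S = 15.49 VA  (d) PF = 0.1202 (leading)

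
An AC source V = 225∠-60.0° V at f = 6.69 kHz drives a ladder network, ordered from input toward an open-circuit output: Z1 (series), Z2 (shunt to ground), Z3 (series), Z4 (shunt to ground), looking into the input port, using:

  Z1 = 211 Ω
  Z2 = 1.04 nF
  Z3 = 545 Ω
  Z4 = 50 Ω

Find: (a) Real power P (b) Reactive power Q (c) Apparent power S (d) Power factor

Step 1 — Angular frequency: ω = 2π·f = 2π·6690 = 4.203e+04 rad/s.
Step 2 — Component impedances:
  Z1: Z = R = 211 Ω
  Z2: Z = 1/(jωC) = -j/(ω·C) = 0 - j2.287e+04 Ω
  Z3: Z = R = 545 Ω
  Z4: Z = R = 50 Ω
Step 3 — Ladder network (open output): work backward from the far end, alternating series and parallel combinations. Z_in = 805.6 - j15.47 Ω = 805.7∠-1.1° Ω.
Step 4 — Source phasor: V = 225∠-60.0° V = 112.5 - j194.9 V.
Step 5 — Current: I = V / Z = 0.1442 - j0.2391 A = 0.2792∠-58.9° A.
Step 6 — Complex power: S = V·I* = 62.82 - j1.206 VA.
Step 7 — Real power: P = Re(S) = 62.82 W.
Step 8 — Reactive power: Q = Im(S) = -1.206 VAR.
Step 9 — Apparent power: |S| = 62.83 VA.
Step 10 — Power factor: PF = P/|S| = 0.9998 (leading).

(a) P = 62.82 W  (b) Q = -1.206 VAR  (c) S = 62.83 VA  (d) PF = 0.9998 (leading)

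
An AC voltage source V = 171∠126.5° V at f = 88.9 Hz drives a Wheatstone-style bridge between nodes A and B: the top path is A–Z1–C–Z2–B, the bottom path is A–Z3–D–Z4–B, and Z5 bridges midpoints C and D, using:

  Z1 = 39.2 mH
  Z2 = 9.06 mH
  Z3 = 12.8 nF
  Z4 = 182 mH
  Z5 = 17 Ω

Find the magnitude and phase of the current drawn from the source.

Step 1 — Angular frequency: ω = 2π·f = 2π·88.9 = 558.6 rad/s.
Step 2 — Component impedances:
  Z1: Z = jωL = j·558.6·0.0392 = 0 + j21.9 Ω
  Z2: Z = jωL = j·558.6·0.00906 = 0 + j5.061 Ω
  Z3: Z = 1/(jωC) = -j/(ω·C) = 0 - j1.399e+05 Ω
  Z4: Z = jωL = j·558.6·0.182 = 0 + j101.7 Ω
  Z5: Z = R = 17 Ω
Step 3 — Bridge requires nodal analysis (the Z5 bridge couples midpoints C and D, so the two paths cannot be reduced to a simple series/parallel combination). Setting node B to ground and injecting 1 A at node A, the 3-node admittance system at A, C, D solves to V_A = Z_AB = 0.03753 + j26.73 Ω = 26.73∠89.9° Ω.
Step 4 — Source phasor: V = 171∠126.5° V = -101.7 + j137.5 V.
Step 5 — Ohm's law: I = V / Z_total = (-101.7 + j137.5) / (0.03753 + j26.73) = 5.138 + j3.813 A.
Step 6 — Convert to polar: |I| = 6.398 A, ∠I = 36.6°.

I = 6.398∠36.6° A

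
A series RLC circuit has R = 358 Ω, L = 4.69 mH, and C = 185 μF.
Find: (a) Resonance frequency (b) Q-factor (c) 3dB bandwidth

Step 1 — Resonance: ω₀ = 1/√(LC) = 1/√(0.00469·0.000185) = 1074 rad/s.
Step 2 — f₀ = ω₀/(2π) = 170.9 Hz.
Step 3 — Series Q: Q = ω₀L/R = 1074·0.00469/358 = 0.01406.
Step 4 — Bandwidth: Δω = ω₀/Q = 7.633e+04 rad/s; BW = Δω/(2π) = 1.215e+04 Hz.

(a) f₀ = 170.9 Hz  (b) Q = 0.01406  (c) BW = 1.215e+04 Hz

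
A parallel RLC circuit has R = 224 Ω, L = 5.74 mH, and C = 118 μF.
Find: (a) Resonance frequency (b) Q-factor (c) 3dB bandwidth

Step 1 — Resonance: ω₀ = 1/√(LC) = 1/√(0.00574·0.000118) = 1215 rad/s.
Step 2 — f₀ = ω₀/(2π) = 193.4 Hz.
Step 3 — Parallel Q: Q = R/(ω₀L) = 224/(1215·0.00574) = 32.12.
Step 4 — Bandwidth: Δω = ω₀/Q = 37.83 rad/s; BW = Δω/(2π) = 6.021 Hz.

(a) f₀ = 193.4 Hz  (b) Q = 32.12  (c) BW = 6.021 Hz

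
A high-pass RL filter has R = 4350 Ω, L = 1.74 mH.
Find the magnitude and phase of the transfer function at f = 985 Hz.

Step 1 — Angular frequency: ω = 2π·985 = 6189 rad/s.
Step 2 — Transfer function: H(jω) = jωL/(R + jωL).
Step 3 — Numerator jωL = j·10.77; denominator R + jωL = 4350 + j10.77.
Step 4 — H = 6.128e-06 + j0.002476.
Step 5 — Magnitude: |H| = 0.002476 (-52.1 dB); phase: φ = 89.9°.

|H| = 0.002476 (-52.1 dB), φ = 89.9°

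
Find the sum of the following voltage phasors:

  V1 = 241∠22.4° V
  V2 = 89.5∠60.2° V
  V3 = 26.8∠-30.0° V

Step 1 — Convert each phasor to rectangular form:
  V1 = 241·(cos(22.4°) + j·sin(22.4°)) = 222.8 + j91.84 V
  V2 = 89.5·(cos(60.2°) + j·sin(60.2°)) = 44.48 + j77.67 V
  V3 = 26.8·(cos(-30.0°) + j·sin(-30.0°)) = 23.21 - j13.4 V
Step 2 — Sum components: V_total = 290.5 + j156.1 V.
Step 3 — Convert to polar: |V_total| = 329.8 V, ∠V_total = 28.3°.

V_total = 329.8∠28.3° V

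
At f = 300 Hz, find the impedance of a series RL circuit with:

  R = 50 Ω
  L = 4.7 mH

Step 1 — Angular frequency: ω = 2π·f = 2π·300 = 1885 rad/s.
Step 2 — Component impedances:
  R: Z = R = 50 Ω
  L: Z = jωL = j·1885·0.0047 = 0 + j8.859 Ω
Step 3 — Series combination: Z_total = R + L = 50 + j8.859 Ω = 50.78∠10.0° Ω.

Z = 50 + j8.859 Ω = 50.78∠10.0° Ω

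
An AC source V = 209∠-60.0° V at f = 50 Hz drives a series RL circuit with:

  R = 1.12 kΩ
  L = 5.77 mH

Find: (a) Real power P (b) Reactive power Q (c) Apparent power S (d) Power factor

Step 1 — Angular frequency: ω = 2π·f = 2π·50 = 314.2 rad/s.
Step 2 — Component impedances:
  R: Z = R = 1120 Ω
  L: Z = jωL = j·314.2·0.00577 = 0 + j1.813 Ω
Step 3 — Series combination: Z_total = R + L = 1120 + j1.813 Ω = 1120∠0.1° Ω.
Step 4 — Source phasor: V = 209∠-60.0° V = 104.5 - j181 V.
Step 5 — Current: I = V / Z = 0.09304 - j0.1618 A = 0.1866∠-60.1° A.
Step 6 — Complex power: S = V·I* = 39 + j0.06312 VA.
Step 7 — Real power: P = Re(S) = 39 W.
Step 8 — Reactive power: Q = Im(S) = 0.06312 VAR.
Step 9 — Apparent power: |S| = 39 VA.
Step 10 — Power factor: PF = P/|S| = 1 (lagging).

(a) P = 39 W  (b) Q = 0.06312 VAR  (c) S = 39 VA  (d) PF = 1 (lagging)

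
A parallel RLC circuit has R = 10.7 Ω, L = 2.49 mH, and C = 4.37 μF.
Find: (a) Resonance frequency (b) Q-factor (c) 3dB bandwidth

Step 1 — Resonance: ω₀ = 1/√(LC) = 1/√(0.00249·4.37e-06) = 9586 rad/s.
Step 2 — f₀ = ω₀/(2π) = 1526 Hz.
Step 3 — Parallel Q: Q = R/(ω₀L) = 10.7/(9586·0.00249) = 0.4483.
Step 4 — Bandwidth: Δω = ω₀/Q = 2.139e+04 rad/s; BW = Δω/(2π) = 3404 Hz.

(a) f₀ = 1526 Hz  (b) Q = 0.4483  (c) BW = 3404 Hz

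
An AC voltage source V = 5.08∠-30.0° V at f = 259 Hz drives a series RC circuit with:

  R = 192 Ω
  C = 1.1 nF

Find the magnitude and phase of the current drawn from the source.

Step 1 — Angular frequency: ω = 2π·f = 2π·259 = 1627 rad/s.
Step 2 — Component impedances:
  R: Z = R = 192 Ω
  C: Z = 1/(jωC) = -j/(ω·C) = 0 - j5.586e+05 Ω
Step 3 — Series combination: Z_total = R + C = 192 - j5.586e+05 Ω = 5.586e+05∠-90.0° Ω.
Step 4 — Source phasor: V = 5.08∠-30.0° V = 4.399 - j2.54 V.
Step 5 — Ohm's law: I = V / Z_total = (4.399 - j2.54) / (192 - j5.586e+05) = 4.55e-06 + j7.874e-06 A.
Step 6 — Convert to polar: |I| = 9.094e-06 A, ∠I = 60.0°.

I = 9.094e-06∠60.0° A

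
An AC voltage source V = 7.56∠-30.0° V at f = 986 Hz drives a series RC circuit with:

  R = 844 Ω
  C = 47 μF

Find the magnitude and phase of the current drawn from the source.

Step 1 — Angular frequency: ω = 2π·f = 2π·986 = 6195 rad/s.
Step 2 — Component impedances:
  R: Z = R = 844 Ω
  C: Z = 1/(jωC) = -j/(ω·C) = 0 - j3.434 Ω
Step 3 — Series combination: Z_total = R + C = 844 - j3.434 Ω = 844∠-0.2° Ω.
Step 4 — Source phasor: V = 7.56∠-30.0° V = 6.547 - j3.78 V.
Step 5 — Ohm's law: I = V / Z_total = (6.547 - j3.78) / (844 - j3.434) = 0.007775 - j0.004447 A.
Step 6 — Convert to polar: |I| = 0.008957 A, ∠I = -29.8°.

I = 0.008957∠-29.8° A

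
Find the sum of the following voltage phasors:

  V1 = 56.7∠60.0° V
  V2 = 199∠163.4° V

Step 1 — Convert each phasor to rectangular form:
  V1 = 56.7·(cos(60.0°) + j·sin(60.0°)) = 28.35 + j49.1 V
  V2 = 199·(cos(163.4°) + j·sin(163.4°)) = -190.7 + j56.85 V
Step 2 — Sum components: V_total = -162.4 + j106 V.
Step 3 — Convert to polar: |V_total| = 193.9 V, ∠V_total = 146.9°.

V_total = 193.9∠146.9° V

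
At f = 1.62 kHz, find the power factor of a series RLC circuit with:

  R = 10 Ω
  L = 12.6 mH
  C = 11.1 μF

Step 1 — Angular frequency: ω = 2π·f = 2π·1620 = 1.018e+04 rad/s.
Step 2 — Component impedances:
  R: Z = R = 10 Ω
  L: Z = jωL = j·1.018e+04·0.0126 = 0 + j128.3 Ω
  C: Z = 1/(jωC) = -j/(ω·C) = 0 - j8.851 Ω
Step 3 — Series combination: Z_total = R + L + C = 10 + j119.4 Ω = 119.8∠85.2° Ω.
Step 4 — Power factor: PF = cos(φ) = Re(Z)/|Z| = 10/119.82 = 0.08346.
Step 5 — Type: Im(Z) = 119.4 ⇒ lagging (phase φ = 85.2°).

PF = 0.08346 (lagging, φ = 85.2°)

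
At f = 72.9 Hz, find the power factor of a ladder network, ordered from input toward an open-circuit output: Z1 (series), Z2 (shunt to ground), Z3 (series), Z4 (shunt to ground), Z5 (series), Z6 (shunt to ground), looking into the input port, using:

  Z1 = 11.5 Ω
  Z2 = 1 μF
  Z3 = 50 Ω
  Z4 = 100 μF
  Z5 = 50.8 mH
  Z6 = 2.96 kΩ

Step 1 — Angular frequency: ω = 2π·f = 2π·72.9 = 458 rad/s.
Step 2 — Component impedances:
  Z1: Z = R = 11.5 Ω
  Z2: Z = 1/(jωC) = -j/(ω·C) = 0 - j2183 Ω
  Z3: Z = R = 50 Ω
  Z4: Z = 1/(jωC) = -j/(ω·C) = 0 - j21.83 Ω
  Z5: Z = jωL = j·458·0.0508 = 0 + j23.27 Ω
  Z6: Z = R = 2960 Ω
Step 3 — Ladder network (open output): work backward from the far end, alternating series and parallel combinations. Z_in = 60.65 - j22.73 Ω = 64.77∠-20.5° Ω.
Step 4 — Power factor: PF = cos(φ) = Re(Z)/|Z| = 60.65/64.77 = 0.9364.
Step 5 — Type: Im(Z) = -22.73 ⇒ leading (phase φ = -20.5°).

PF = 0.9364 (leading, φ = -20.5°)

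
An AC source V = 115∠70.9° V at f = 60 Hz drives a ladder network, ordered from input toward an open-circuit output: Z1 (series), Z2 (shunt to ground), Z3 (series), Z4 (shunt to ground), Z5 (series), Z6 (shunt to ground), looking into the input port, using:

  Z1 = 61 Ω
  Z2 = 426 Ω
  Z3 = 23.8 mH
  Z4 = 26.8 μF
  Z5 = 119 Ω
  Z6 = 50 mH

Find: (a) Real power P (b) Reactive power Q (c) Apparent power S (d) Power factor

Step 1 — Angular frequency: ω = 2π·f = 2π·60 = 377 rad/s.
Step 2 — Component impedances:
  Z1: Z = R = 61 Ω
  Z2: Z = R = 426 Ω
  Z3: Z = jωL = j·377·0.0238 = 0 + j8.972 Ω
  Z4: Z = 1/(jωC) = -j/(ω·C) = 0 - j98.98 Ω
  Z5: Z = R = 119 Ω
  Z6: Z = jωL = j·377·0.05 = 0 + j18.85 Ω
Step 3 — Ladder network (open output): work backward from the far end, alternating series and parallel combinations. Z_in = 115.3 - j39.94 Ω = 122∠-19.1° Ω.
Step 4 — Source phasor: V = 115∠70.9° V = 37.63 + j108.7 V.
Step 5 — Current: I = V / Z = -0.0001662 + j0.9425 A = 0.9425∠90.0° A.
Step 6 — Complex power: S = V·I* = 102.4 - j35.49 VA.
Step 7 — Real power: P = Re(S) = 102.4 W.
Step 8 — Reactive power: Q = Im(S) = -35.49 VAR.
Step 9 — Apparent power: |S| = 108.4 VA.
Step 10 — Power factor: PF = P/|S| = 0.9449 (leading).

(a) P = 102.4 W  (b) Q = -35.49 VAR  (c) S = 108.4 VA  (d) PF = 0.9449 (leading)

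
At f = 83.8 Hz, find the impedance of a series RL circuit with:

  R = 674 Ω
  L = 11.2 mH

Step 1 — Angular frequency: ω = 2π·f = 2π·83.8 = 526.5 rad/s.
Step 2 — Component impedances:
  R: Z = R = 674 Ω
  L: Z = jωL = j·526.5·0.0112 = 0 + j5.897 Ω
Step 3 — Series combination: Z_total = R + L = 674 + j5.897 Ω = 674∠0.5° Ω.

Z = 674 + j5.897 Ω = 674∠0.5° Ω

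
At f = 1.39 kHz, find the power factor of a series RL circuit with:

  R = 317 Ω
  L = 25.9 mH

Step 1 — Angular frequency: ω = 2π·f = 2π·1390 = 8734 rad/s.
Step 2 — Component impedances:
  R: Z = R = 317 Ω
  L: Z = jωL = j·8734·0.0259 = 0 + j226.2 Ω
Step 3 — Series combination: Z_total = R + L = 317 + j226.2 Ω = 389.4∠35.5° Ω.
Step 4 — Power factor: PF = cos(φ) = Re(Z)/|Z| = 317/389.43 = 0.814.
Step 5 — Type: Im(Z) = 226.2 ⇒ lagging (phase φ = 35.5°).

PF = 0.814 (lagging, φ = 35.5°)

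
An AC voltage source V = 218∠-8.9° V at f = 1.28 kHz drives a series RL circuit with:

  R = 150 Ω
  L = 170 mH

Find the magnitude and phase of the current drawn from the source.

Step 1 — Angular frequency: ω = 2π·f = 2π·1280 = 8042 rad/s.
Step 2 — Component impedances:
  R: Z = R = 150 Ω
  L: Z = jωL = j·8042·0.17 = 0 + j1367 Ω
Step 3 — Series combination: Z_total = R + L = 150 + j1367 Ω = 1375∠83.7° Ω.
Step 4 — Source phasor: V = 218∠-8.9° V = 215.4 - j33.73 V.
Step 5 — Ohm's law: I = V / Z_total = (215.4 - j33.73) / (150 + j1367) = -0.007298 - j0.1583 A.
Step 6 — Convert to polar: |I| = 0.1585 A, ∠I = -92.6°.

I = 0.1585∠-92.6° A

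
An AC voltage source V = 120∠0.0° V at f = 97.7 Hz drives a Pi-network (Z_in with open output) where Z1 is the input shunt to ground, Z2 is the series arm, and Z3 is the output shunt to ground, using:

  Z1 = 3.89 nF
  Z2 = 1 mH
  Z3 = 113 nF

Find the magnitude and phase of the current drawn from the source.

Step 1 — Angular frequency: ω = 2π·f = 2π·97.7 = 613.9 rad/s.
Step 2 — Component impedances:
  Z1: Z = 1/(jωC) = -j/(ω·C) = 0 - j4.188e+05 Ω
  Z2: Z = jωL = j·613.9·0.001 = 0 + j0.6139 Ω
  Z3: Z = 1/(jωC) = -j/(ω·C) = 0 - j1.442e+04 Ω
Step 3 — With open output, the series arm Z2 and the output shunt Z3 appear in series to ground: Z2 + Z3 = 0 - j1.442e+04 Ω.
Step 4 — Parallel with input shunt Z1: Z_in = Z1 || (Z2 + Z3) = 0 - j1.394e+04 Ω = 1.394e+04∠-90.0° Ω.
Step 5 — Source phasor: V = 120∠0.0° V = 120 V.
Step 6 — Ohm's law: I = V / Z_total = (120) / (0 - j1.394e+04) = 0 + j0.008611 A.
Step 7 — Convert to polar: |I| = 0.008611 A, ∠I = 90.0°.

I = 0.008611∠90.0° A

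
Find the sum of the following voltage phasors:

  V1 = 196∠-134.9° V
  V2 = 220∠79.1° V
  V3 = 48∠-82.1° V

Step 1 — Convert each phasor to rectangular form:
  V1 = 196·(cos(-134.9°) + j·sin(-134.9°)) = -138.4 - j138.8 V
  V2 = 220·(cos(79.1°) + j·sin(79.1°)) = 41.6 + j216 V
  V3 = 48·(cos(-82.1°) + j·sin(-82.1°)) = 6.597 - j47.54 V
Step 2 — Sum components: V_total = -90.15 + j29.65 V.
Step 3 — Convert to polar: |V_total| = 94.9 V, ∠V_total = 161.8°.

V_total = 94.9∠161.8° V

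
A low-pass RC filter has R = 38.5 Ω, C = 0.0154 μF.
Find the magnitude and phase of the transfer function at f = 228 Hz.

Step 1 — Angular frequency: ω = 2π·228 = 1433 rad/s.
Step 2 — Transfer function: H(jω) = 1/(1 + jωRC).
Step 3 — Denominator: 1 + jωRC = 1 + j·1433·38.5·1.54e-08 = 1 + j0.0008494.
Step 4 — H = 1 - j0.0008494.
Step 5 — Magnitude: |H| = 1 (-0.0 dB); phase: φ = -0.0°.

|H| = 1 (-0.0 dB), φ = -0.0°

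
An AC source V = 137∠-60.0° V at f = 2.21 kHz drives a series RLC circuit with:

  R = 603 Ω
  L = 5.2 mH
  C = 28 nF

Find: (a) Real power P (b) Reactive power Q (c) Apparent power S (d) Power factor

Step 1 — Angular frequency: ω = 2π·f = 2π·2210 = 1.389e+04 rad/s.
Step 2 — Component impedances:
  R: Z = R = 603 Ω
  L: Z = jωL = j·1.389e+04·0.0052 = 0 + j72.21 Ω
  C: Z = 1/(jωC) = -j/(ω·C) = 0 - j2572 Ω
Step 3 — Series combination: Z_total = R + L + C = 603 - j2500 Ω = 2571∠-76.4° Ω.
Step 4 — Source phasor: V = 137∠-60.0° V = 68.5 - j118.6 V.
Step 5 — Current: I = V / Z = 0.0511 + j0.01508 A = 0.05328∠16.4° A.
Step 6 — Complex power: S = V·I* = 1.712 - j7.095 VA.
Step 7 — Real power: P = Re(S) = 1.712 W.
Step 8 — Reactive power: Q = Im(S) = -7.095 VAR.
Step 9 — Apparent power: |S| = 7.299 VA.
Step 10 — Power factor: PF = P/|S| = 0.2345 (leading).

(a) P = 1.712 W  (b) Q = -7.095 VAR  (c) S = 7.299 VA  (d) PF = 0.2345 (leading)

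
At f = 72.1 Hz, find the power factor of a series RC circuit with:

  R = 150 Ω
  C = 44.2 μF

Step 1 — Angular frequency: ω = 2π·f = 2π·72.1 = 453 rad/s.
Step 2 — Component impedances:
  R: Z = R = 150 Ω
  C: Z = 1/(jωC) = -j/(ω·C) = 0 - j49.94 Ω
Step 3 — Series combination: Z_total = R + C = 150 - j49.94 Ω = 158.1∠-18.4° Ω.
Step 4 — Power factor: PF = cos(φ) = Re(Z)/|Z| = 150/158.1 = 0.9488.
Step 5 — Type: Im(Z) = -49.94 ⇒ leading (phase φ = -18.4°).

PF = 0.9488 (leading, φ = -18.4°)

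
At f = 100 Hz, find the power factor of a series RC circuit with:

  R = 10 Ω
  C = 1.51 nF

Step 1 — Angular frequency: ω = 2π·f = 2π·100 = 628.3 rad/s.
Step 2 — Component impedances:
  R: Z = R = 10 Ω
  C: Z = 1/(jωC) = -j/(ω·C) = 0 - j1.054e+06 Ω
Step 3 — Series combination: Z_total = R + C = 10 - j1.054e+06 Ω = 1.054e+06∠-90.0° Ω.
Step 4 — Power factor: PF = cos(φ) = Re(Z)/|Z| = 10/1.054e+06 = 9.488e-06.
Step 5 — Type: Im(Z) = -1.054e+06 ⇒ leading (phase φ = -90.0°).

PF = 9.488e-06 (leading, φ = -90.0°)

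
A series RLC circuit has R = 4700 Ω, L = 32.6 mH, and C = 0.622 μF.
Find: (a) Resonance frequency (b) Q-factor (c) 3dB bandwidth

Step 1 — Resonance: ω₀ = 1/√(LC) = 1/√(0.0326·6.22e-07) = 7023 rad/s.
Step 2 — f₀ = ω₀/(2π) = 1118 Hz.
Step 3 — Series Q: Q = ω₀L/R = 7023·0.0326/4700 = 0.04871.
Step 4 — Bandwidth: Δω = ω₀/Q = 1.442e+05 rad/s; BW = Δω/(2π) = 2.295e+04 Hz.

(a) f₀ = 1118 Hz  (b) Q = 0.04871  (c) BW = 2.295e+04 Hz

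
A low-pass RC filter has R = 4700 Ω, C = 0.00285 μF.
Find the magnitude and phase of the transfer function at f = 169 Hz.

Step 1 — Angular frequency: ω = 2π·169 = 1062 rad/s.
Step 2 — Transfer function: H(jω) = 1/(1 + jωRC).
Step 3 — Denominator: 1 + jωRC = 1 + j·1062·4700·2.85e-09 = 1 + j0.01422.
Step 4 — H = 0.9998 - j0.01422.
Step 5 — Magnitude: |H| = 0.9999 (-0.0 dB); phase: φ = -0.8°.

|H| = 0.9999 (-0.0 dB), φ = -0.8°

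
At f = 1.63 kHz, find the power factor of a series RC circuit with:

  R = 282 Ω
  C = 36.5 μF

Step 1 — Angular frequency: ω = 2π·f = 2π·1630 = 1.024e+04 rad/s.
Step 2 — Component impedances:
  R: Z = R = 282 Ω
  C: Z = 1/(jωC) = -j/(ω·C) = 0 - j2.675 Ω
Step 3 — Series combination: Z_total = R + C = 282 - j2.675 Ω = 282∠-0.5° Ω.
Step 4 — Power factor: PF = cos(φ) = Re(Z)/|Z| = 282/282 = 1.
Step 5 — Type: Im(Z) = -2.675 ⇒ leading (phase φ = -0.5°).

PF = 1 (leading, φ = -0.5°)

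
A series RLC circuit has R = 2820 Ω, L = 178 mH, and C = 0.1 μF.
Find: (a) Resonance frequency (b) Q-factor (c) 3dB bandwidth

Step 1 — Resonance condition Im(Z)=0 gives ω₀ = 1/√(LC).
Step 2 — ω₀ = 1/√(0.178·1e-07) = 7495 rad/s.
Step 3 — f₀ = ω₀/(2π) = 1193 Hz.
Step 4 — Series Q: Q = ω₀L/R = 7495·0.178/2820 = 0.4731.
Step 5 — 3dB bandwidth: Δω = ω₀/Q = 1.584e+04 rad/s; BW = Δω/(2π) = 2521 Hz.

(a) f₀ = 1193 Hz  (b) Q = 0.4731  (c) BW = 2521 Hz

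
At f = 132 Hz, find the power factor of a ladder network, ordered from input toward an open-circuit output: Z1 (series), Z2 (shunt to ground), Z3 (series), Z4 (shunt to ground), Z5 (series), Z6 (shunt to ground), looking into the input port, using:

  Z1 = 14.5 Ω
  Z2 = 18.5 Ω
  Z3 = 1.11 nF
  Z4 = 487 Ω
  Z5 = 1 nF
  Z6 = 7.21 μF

Step 1 — Angular frequency: ω = 2π·f = 2π·132 = 829.4 rad/s.
Step 2 — Component impedances:
  Z1: Z = R = 14.5 Ω
  Z2: Z = R = 18.5 Ω
  Z3: Z = 1/(jωC) = -j/(ω·C) = 0 - j1.086e+06 Ω
  Z4: Z = R = 487 Ω
  Z5: Z = 1/(jωC) = -j/(ω·C) = 0 - j1.206e+06 Ω
  Z6: Z = 1/(jωC) = -j/(ω·C) = 0 - j167.2 Ω
Step 3 — Ladder network (open output): work backward from the far end, alternating series and parallel combinations. Z_in = 33 - j0.0003151 Ω = 33∠-0.0° Ω.
Step 4 — Power factor: PF = cos(φ) = Re(Z)/|Z| = 33/33 = 1.
Step 5 — Type: Im(Z) = -0.0003151 ⇒ leading (phase φ = -0.0°).

PF = 1 (leading, φ = -0.0°)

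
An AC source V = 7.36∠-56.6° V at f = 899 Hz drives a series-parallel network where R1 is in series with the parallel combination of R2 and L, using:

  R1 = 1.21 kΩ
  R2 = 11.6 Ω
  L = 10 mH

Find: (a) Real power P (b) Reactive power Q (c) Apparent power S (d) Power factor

Step 1 — Angular frequency: ω = 2π·f = 2π·899 = 5649 rad/s.
Step 2 — Component impedances:
  R1: Z = R = 1210 Ω
  R2: Z = R = 11.6 Ω
  L: Z = jωL = j·5649·0.01 = 0 + j56.49 Ω
Step 3 — Parallel branch: R2 || L = 1/(1/R2 + 1/L) = 11.13 + j2.286 Ω.
Step 4 — Series with R1: Z_total = R1 + (R2 || L) = 1221 + j2.286 Ω = 1221∠0.1° Ω.
Step 5 — Source phasor: V = 7.36∠-56.6° V = 4.052 - j6.144 V.
Step 6 — Current: I = V / Z = 0.003308 - j0.005038 A = 0.006027∠-56.7° A.
Step 7 — Complex power: S = V·I* = 0.04436 + j8.304e-05 VA.
Step 8 — Real power: P = Re(S) = 0.04436 W.
Step 9 — Reactive power: Q = Im(S) = 8.304e-05 VAR.
Step 10 — Apparent power: |S| = 0.04436 VA.
Step 11 — Power factor: PF = P/|S| = 1 (lagging).

(a) P = 0.04436 W  (b) Q = 8.304e-05 VAR  (c) S = 0.04436 VA  (d) PF = 1 (lagging)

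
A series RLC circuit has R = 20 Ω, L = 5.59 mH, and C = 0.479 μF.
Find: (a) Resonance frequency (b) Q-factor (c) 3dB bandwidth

Step 1 — Resonance: ω₀ = 1/√(LC) = 1/√(0.00559·4.79e-07) = 1.933e+04 rad/s.
Step 2 — f₀ = ω₀/(2π) = 3076 Hz.
Step 3 — Series Q: Q = ω₀L/R = 1.933e+04·0.00559/20 = 5.401.
Step 4 — Bandwidth: Δω = ω₀/Q = 3578 rad/s; BW = Δω/(2π) = 569.4 Hz.

(a) f₀ = 3076 Hz  (b) Q = 5.401  (c) BW = 569.4 Hz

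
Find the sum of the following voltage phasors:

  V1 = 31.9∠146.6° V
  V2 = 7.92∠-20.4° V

Step 1 — Convert each phasor to rectangular form:
  V1 = 31.9·(cos(146.6°) + j·sin(146.6°)) = -26.63 + j17.56 V
  V2 = 7.92·(cos(-20.4°) + j·sin(-20.4°)) = 7.423 - j2.761 V
Step 2 — Sum components: V_total = -19.21 + j14.8 V.
Step 3 — Convert to polar: |V_total| = 24.25 V, ∠V_total = 142.4°.

V_total = 24.25∠142.4° V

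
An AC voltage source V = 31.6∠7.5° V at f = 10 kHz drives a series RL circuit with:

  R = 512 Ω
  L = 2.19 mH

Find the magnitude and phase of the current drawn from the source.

Step 1 — Angular frequency: ω = 2π·f = 2π·1e+04 = 6.283e+04 rad/s.
Step 2 — Component impedances:
  R: Z = R = 512 Ω
  L: Z = jωL = j·6.283e+04·0.00219 = 0 + j137.6 Ω
Step 3 — Series combination: Z_total = R + L = 512 + j137.6 Ω = 530.2∠15.0° Ω.
Step 4 — Source phasor: V = 31.6∠7.5° V = 31.33 + j4.125 V.
Step 5 — Ohm's law: I = V / Z_total = (31.33 + j4.125) / (512 + j137.6) = 0.05909 - j0.007824 A.
Step 6 — Convert to polar: |I| = 0.0596 A, ∠I = -7.5°.

I = 0.0596∠-7.5° A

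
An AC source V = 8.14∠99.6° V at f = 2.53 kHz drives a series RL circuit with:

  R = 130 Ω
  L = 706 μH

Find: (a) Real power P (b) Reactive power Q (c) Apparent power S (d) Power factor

Step 1 — Angular frequency: ω = 2π·f = 2π·2530 = 1.59e+04 rad/s.
Step 2 — Component impedances:
  R: Z = R = 130 Ω
  L: Z = jωL = j·1.59e+04·0.000706 = 0 + j11.22 Ω
Step 3 — Series combination: Z_total = R + L = 130 + j11.22 Ω = 130.5∠4.9° Ω.
Step 4 — Source phasor: V = 8.14∠99.6° V = -1.357 + j8.026 V.
Step 5 — Current: I = V / Z = -0.005075 + j0.06218 A = 0.06238∠94.7° A.
Step 6 — Complex power: S = V·I* = 0.5059 + j0.04368 VA.
Step 7 — Real power: P = Re(S) = 0.5059 W.
Step 8 — Reactive power: Q = Im(S) = 0.04368 VAR.
Step 9 — Apparent power: |S| = 0.5078 VA.
Step 10 — Power factor: PF = P/|S| = 0.9963 (lagging).

(a) P = 0.5059 W  (b) Q = 0.04368 VAR  (c) S = 0.5078 VA  (d) PF = 0.9963 (lagging)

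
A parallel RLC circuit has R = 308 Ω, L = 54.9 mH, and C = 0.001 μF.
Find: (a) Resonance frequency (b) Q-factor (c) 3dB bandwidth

Step 1 — Resonance: ω₀ = 1/√(LC) = 1/√(0.0549·1e-09) = 1.35e+05 rad/s.
Step 2 — f₀ = ω₀/(2π) = 2.148e+04 Hz.
Step 3 — Parallel Q: Q = R/(ω₀L) = 308/(1.35e+05·0.0549) = 0.04157.
Step 4 — Bandwidth: Δω = ω₀/Q = 3.247e+06 rad/s; BW = Δω/(2π) = 5.167e+05 Hz.

(a) f₀ = 2.148e+04 Hz  (b) Q = 0.04157  (c) BW = 5.167e+05 Hz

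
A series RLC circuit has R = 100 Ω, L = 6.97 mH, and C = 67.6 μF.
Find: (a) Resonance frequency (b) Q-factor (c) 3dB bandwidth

Step 1 — Resonance: ω₀ = 1/√(LC) = 1/√(0.00697·6.76e-05) = 1457 rad/s.
Step 2 — f₀ = ω₀/(2π) = 231.9 Hz.
Step 3 — Series Q: Q = ω₀L/R = 1457·0.00697/100 = 0.1015.
Step 4 — Bandwidth: Δω = ω₀/Q = 1.435e+04 rad/s; BW = Δω/(2π) = 2283 Hz.

(a) f₀ = 231.9 Hz  (b) Q = 0.1015  (c) BW = 2283 Hz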